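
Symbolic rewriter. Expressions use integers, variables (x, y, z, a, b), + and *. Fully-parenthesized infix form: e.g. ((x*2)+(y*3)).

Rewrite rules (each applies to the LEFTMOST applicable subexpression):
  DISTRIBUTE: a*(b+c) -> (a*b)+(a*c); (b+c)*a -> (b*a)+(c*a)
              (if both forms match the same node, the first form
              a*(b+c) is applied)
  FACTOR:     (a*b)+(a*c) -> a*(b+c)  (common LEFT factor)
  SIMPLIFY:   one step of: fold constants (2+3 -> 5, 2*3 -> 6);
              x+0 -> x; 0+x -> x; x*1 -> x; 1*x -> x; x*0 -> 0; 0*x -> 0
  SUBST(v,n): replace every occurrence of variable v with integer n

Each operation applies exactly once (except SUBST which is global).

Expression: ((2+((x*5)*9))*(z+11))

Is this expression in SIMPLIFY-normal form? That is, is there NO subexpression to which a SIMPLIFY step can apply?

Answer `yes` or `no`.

Answer: yes

Derivation:
Expression: ((2+((x*5)*9))*(z+11))
Scanning for simplifiable subexpressions (pre-order)...
  at root: ((2+((x*5)*9))*(z+11)) (not simplifiable)
  at L: (2+((x*5)*9)) (not simplifiable)
  at LR: ((x*5)*9) (not simplifiable)
  at LRL: (x*5) (not simplifiable)
  at R: (z+11) (not simplifiable)
Result: no simplifiable subexpression found -> normal form.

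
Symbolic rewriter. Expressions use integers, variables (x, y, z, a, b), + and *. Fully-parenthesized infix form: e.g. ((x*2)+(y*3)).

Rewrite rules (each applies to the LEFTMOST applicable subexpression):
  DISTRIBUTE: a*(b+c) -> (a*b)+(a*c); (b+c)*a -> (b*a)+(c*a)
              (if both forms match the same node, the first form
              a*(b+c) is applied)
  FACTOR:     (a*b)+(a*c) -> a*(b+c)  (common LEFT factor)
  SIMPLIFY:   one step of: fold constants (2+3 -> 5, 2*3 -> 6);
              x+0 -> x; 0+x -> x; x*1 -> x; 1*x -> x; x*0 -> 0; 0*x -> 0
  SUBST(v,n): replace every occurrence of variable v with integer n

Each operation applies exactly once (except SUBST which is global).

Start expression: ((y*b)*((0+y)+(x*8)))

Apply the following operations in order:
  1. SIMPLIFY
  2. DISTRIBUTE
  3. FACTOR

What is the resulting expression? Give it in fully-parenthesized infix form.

Answer: ((y*b)*(y+(x*8)))

Derivation:
Start: ((y*b)*((0+y)+(x*8)))
Apply SIMPLIFY at RL (target: (0+y)): ((y*b)*((0+y)+(x*8))) -> ((y*b)*(y+(x*8)))
Apply DISTRIBUTE at root (target: ((y*b)*(y+(x*8)))): ((y*b)*(y+(x*8))) -> (((y*b)*y)+((y*b)*(x*8)))
Apply FACTOR at root (target: (((y*b)*y)+((y*b)*(x*8)))): (((y*b)*y)+((y*b)*(x*8))) -> ((y*b)*(y+(x*8)))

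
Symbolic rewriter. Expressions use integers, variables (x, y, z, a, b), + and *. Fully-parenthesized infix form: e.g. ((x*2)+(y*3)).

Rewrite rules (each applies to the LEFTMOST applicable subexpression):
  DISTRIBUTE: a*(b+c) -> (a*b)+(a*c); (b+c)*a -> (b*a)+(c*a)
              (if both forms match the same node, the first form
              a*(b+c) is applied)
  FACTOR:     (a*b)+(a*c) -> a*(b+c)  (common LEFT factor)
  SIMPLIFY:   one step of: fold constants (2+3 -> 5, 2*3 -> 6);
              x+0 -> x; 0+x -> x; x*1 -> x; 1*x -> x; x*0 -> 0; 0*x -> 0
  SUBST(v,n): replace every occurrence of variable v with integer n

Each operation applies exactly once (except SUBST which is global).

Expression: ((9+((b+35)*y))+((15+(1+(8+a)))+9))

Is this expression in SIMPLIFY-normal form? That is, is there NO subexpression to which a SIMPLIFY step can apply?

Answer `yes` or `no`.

Expression: ((9+((b+35)*y))+((15+(1+(8+a)))+9))
Scanning for simplifiable subexpressions (pre-order)...
  at root: ((9+((b+35)*y))+((15+(1+(8+a)))+9)) (not simplifiable)
  at L: (9+((b+35)*y)) (not simplifiable)
  at LR: ((b+35)*y) (not simplifiable)
  at LRL: (b+35) (not simplifiable)
  at R: ((15+(1+(8+a)))+9) (not simplifiable)
  at RL: (15+(1+(8+a))) (not simplifiable)
  at RLR: (1+(8+a)) (not simplifiable)
  at RLRR: (8+a) (not simplifiable)
Result: no simplifiable subexpression found -> normal form.

Answer: yes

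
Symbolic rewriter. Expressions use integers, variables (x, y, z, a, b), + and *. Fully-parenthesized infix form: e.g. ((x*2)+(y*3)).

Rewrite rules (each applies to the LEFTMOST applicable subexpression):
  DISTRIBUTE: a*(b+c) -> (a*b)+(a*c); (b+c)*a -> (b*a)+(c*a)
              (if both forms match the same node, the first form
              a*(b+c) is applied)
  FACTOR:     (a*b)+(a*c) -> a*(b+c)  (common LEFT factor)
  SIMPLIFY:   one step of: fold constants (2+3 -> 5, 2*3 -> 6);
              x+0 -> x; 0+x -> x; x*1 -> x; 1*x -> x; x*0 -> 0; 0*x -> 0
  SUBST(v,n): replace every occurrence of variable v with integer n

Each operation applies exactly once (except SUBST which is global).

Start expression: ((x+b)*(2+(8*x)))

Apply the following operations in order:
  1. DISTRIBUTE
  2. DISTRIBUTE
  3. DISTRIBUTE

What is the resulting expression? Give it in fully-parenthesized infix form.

Start: ((x+b)*(2+(8*x)))
Apply DISTRIBUTE at root (target: ((x+b)*(2+(8*x)))): ((x+b)*(2+(8*x))) -> (((x+b)*2)+((x+b)*(8*x)))
Apply DISTRIBUTE at L (target: ((x+b)*2)): (((x+b)*2)+((x+b)*(8*x))) -> (((x*2)+(b*2))+((x+b)*(8*x)))
Apply DISTRIBUTE at R (target: ((x+b)*(8*x))): (((x*2)+(b*2))+((x+b)*(8*x))) -> (((x*2)+(b*2))+((x*(8*x))+(b*(8*x))))

Answer: (((x*2)+(b*2))+((x*(8*x))+(b*(8*x))))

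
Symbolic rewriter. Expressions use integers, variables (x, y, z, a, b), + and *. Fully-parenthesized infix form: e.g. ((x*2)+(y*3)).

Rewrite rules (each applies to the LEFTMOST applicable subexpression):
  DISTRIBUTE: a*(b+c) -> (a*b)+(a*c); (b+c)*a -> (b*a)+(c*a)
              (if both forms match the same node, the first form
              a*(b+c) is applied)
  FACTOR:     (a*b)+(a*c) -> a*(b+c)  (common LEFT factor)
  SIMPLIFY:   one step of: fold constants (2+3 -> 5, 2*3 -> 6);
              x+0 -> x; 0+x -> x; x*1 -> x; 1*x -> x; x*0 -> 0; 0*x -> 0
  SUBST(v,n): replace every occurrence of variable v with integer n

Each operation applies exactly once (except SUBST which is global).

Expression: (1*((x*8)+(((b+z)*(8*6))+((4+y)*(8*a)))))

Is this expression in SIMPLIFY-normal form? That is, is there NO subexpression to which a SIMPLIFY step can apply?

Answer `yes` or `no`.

Expression: (1*((x*8)+(((b+z)*(8*6))+((4+y)*(8*a)))))
Scanning for simplifiable subexpressions (pre-order)...
  at root: (1*((x*8)+(((b+z)*(8*6))+((4+y)*(8*a))))) (SIMPLIFIABLE)
  at R: ((x*8)+(((b+z)*(8*6))+((4+y)*(8*a)))) (not simplifiable)
  at RL: (x*8) (not simplifiable)
  at RR: (((b+z)*(8*6))+((4+y)*(8*a))) (not simplifiable)
  at RRL: ((b+z)*(8*6)) (not simplifiable)
  at RRLL: (b+z) (not simplifiable)
  at RRLR: (8*6) (SIMPLIFIABLE)
  at RRR: ((4+y)*(8*a)) (not simplifiable)
  at RRRL: (4+y) (not simplifiable)
  at RRRR: (8*a) (not simplifiable)
Found simplifiable subexpr at path root: (1*((x*8)+(((b+z)*(8*6))+((4+y)*(8*a)))))
One SIMPLIFY step would give: ((x*8)+(((b+z)*(8*6))+((4+y)*(8*a))))
-> NOT in normal form.

Answer: no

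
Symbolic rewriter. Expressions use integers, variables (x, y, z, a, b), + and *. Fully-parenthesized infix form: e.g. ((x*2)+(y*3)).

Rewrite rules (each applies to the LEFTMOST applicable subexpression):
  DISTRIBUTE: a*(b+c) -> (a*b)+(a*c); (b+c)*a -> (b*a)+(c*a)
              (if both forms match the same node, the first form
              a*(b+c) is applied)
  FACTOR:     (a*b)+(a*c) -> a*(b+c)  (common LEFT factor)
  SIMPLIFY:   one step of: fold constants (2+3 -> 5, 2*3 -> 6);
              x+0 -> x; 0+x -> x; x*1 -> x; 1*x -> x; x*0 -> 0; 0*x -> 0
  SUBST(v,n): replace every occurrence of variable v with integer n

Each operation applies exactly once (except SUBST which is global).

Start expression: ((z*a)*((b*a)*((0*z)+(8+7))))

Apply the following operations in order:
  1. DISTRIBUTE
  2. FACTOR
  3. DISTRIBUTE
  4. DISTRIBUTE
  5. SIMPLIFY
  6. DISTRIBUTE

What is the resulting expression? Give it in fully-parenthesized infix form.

Start: ((z*a)*((b*a)*((0*z)+(8+7))))
Apply DISTRIBUTE at R (target: ((b*a)*((0*z)+(8+7)))): ((z*a)*((b*a)*((0*z)+(8+7)))) -> ((z*a)*(((b*a)*(0*z))+((b*a)*(8+7))))
Apply FACTOR at R (target: (((b*a)*(0*z))+((b*a)*(8+7)))): ((z*a)*(((b*a)*(0*z))+((b*a)*(8+7)))) -> ((z*a)*((b*a)*((0*z)+(8+7))))
Apply DISTRIBUTE at R (target: ((b*a)*((0*z)+(8+7)))): ((z*a)*((b*a)*((0*z)+(8+7)))) -> ((z*a)*(((b*a)*(0*z))+((b*a)*(8+7))))
Apply DISTRIBUTE at root (target: ((z*a)*(((b*a)*(0*z))+((b*a)*(8+7))))): ((z*a)*(((b*a)*(0*z))+((b*a)*(8+7)))) -> (((z*a)*((b*a)*(0*z)))+((z*a)*((b*a)*(8+7))))
Apply SIMPLIFY at LRR (target: (0*z)): (((z*a)*((b*a)*(0*z)))+((z*a)*((b*a)*(8+7)))) -> (((z*a)*((b*a)*0))+((z*a)*((b*a)*(8+7))))
Apply DISTRIBUTE at RR (target: ((b*a)*(8+7))): (((z*a)*((b*a)*0))+((z*a)*((b*a)*(8+7)))) -> (((z*a)*((b*a)*0))+((z*a)*(((b*a)*8)+((b*a)*7))))

Answer: (((z*a)*((b*a)*0))+((z*a)*(((b*a)*8)+((b*a)*7))))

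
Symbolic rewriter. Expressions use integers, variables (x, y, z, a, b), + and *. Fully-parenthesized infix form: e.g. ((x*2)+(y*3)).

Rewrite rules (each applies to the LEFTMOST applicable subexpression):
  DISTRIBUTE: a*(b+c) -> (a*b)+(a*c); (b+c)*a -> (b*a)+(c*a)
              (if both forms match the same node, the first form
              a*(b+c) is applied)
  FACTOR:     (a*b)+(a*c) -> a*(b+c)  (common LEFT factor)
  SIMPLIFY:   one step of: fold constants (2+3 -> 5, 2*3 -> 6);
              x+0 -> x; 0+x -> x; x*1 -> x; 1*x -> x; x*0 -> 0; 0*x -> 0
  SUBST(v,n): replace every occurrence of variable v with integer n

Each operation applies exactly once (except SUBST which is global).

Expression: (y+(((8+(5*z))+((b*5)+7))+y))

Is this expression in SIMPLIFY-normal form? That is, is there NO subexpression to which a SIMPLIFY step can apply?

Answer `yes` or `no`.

Expression: (y+(((8+(5*z))+((b*5)+7))+y))
Scanning for simplifiable subexpressions (pre-order)...
  at root: (y+(((8+(5*z))+((b*5)+7))+y)) (not simplifiable)
  at R: (((8+(5*z))+((b*5)+7))+y) (not simplifiable)
  at RL: ((8+(5*z))+((b*5)+7)) (not simplifiable)
  at RLL: (8+(5*z)) (not simplifiable)
  at RLLR: (5*z) (not simplifiable)
  at RLR: ((b*5)+7) (not simplifiable)
  at RLRL: (b*5) (not simplifiable)
Result: no simplifiable subexpression found -> normal form.

Answer: yes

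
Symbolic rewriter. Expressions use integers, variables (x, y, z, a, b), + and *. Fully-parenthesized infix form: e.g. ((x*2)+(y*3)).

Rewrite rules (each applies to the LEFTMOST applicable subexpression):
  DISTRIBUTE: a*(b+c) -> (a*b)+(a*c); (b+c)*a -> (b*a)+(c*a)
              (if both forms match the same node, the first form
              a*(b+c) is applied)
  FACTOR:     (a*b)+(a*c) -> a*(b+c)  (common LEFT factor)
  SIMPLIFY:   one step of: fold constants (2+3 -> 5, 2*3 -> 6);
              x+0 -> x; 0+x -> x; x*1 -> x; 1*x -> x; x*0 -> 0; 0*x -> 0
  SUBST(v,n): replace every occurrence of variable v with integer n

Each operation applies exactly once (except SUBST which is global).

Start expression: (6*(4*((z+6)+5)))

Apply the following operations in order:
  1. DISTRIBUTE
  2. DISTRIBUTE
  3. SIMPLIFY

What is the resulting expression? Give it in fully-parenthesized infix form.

Start: (6*(4*((z+6)+5)))
Apply DISTRIBUTE at R (target: (4*((z+6)+5))): (6*(4*((z+6)+5))) -> (6*((4*(z+6))+(4*5)))
Apply DISTRIBUTE at root (target: (6*((4*(z+6))+(4*5)))): (6*((4*(z+6))+(4*5))) -> ((6*(4*(z+6)))+(6*(4*5)))
Apply SIMPLIFY at RR (target: (4*5)): ((6*(4*(z+6)))+(6*(4*5))) -> ((6*(4*(z+6)))+(6*20))

Answer: ((6*(4*(z+6)))+(6*20))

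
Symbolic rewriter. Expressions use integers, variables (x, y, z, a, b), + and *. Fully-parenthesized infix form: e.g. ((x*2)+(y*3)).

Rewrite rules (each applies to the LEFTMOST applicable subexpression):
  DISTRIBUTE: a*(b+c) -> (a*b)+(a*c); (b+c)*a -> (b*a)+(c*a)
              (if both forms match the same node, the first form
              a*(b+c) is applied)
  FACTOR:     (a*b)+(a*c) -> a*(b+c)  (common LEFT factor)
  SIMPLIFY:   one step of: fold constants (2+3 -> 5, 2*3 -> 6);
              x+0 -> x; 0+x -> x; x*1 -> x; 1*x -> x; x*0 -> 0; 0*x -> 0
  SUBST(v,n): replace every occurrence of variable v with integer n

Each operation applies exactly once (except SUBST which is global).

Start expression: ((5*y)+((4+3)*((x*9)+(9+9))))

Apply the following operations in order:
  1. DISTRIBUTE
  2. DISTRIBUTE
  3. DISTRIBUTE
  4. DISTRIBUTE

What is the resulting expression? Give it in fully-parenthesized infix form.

Start: ((5*y)+((4+3)*((x*9)+(9+9))))
Apply DISTRIBUTE at R (target: ((4+3)*((x*9)+(9+9)))): ((5*y)+((4+3)*((x*9)+(9+9)))) -> ((5*y)+(((4+3)*(x*9))+((4+3)*(9+9))))
Apply DISTRIBUTE at RL (target: ((4+3)*(x*9))): ((5*y)+(((4+3)*(x*9))+((4+3)*(9+9)))) -> ((5*y)+(((4*(x*9))+(3*(x*9)))+((4+3)*(9+9))))
Apply DISTRIBUTE at RR (target: ((4+3)*(9+9))): ((5*y)+(((4*(x*9))+(3*(x*9)))+((4+3)*(9+9)))) -> ((5*y)+(((4*(x*9))+(3*(x*9)))+(((4+3)*9)+((4+3)*9))))
Apply DISTRIBUTE at RRL (target: ((4+3)*9)): ((5*y)+(((4*(x*9))+(3*(x*9)))+(((4+3)*9)+((4+3)*9)))) -> ((5*y)+(((4*(x*9))+(3*(x*9)))+(((4*9)+(3*9))+((4+3)*9))))

Answer: ((5*y)+(((4*(x*9))+(3*(x*9)))+(((4*9)+(3*9))+((4+3)*9))))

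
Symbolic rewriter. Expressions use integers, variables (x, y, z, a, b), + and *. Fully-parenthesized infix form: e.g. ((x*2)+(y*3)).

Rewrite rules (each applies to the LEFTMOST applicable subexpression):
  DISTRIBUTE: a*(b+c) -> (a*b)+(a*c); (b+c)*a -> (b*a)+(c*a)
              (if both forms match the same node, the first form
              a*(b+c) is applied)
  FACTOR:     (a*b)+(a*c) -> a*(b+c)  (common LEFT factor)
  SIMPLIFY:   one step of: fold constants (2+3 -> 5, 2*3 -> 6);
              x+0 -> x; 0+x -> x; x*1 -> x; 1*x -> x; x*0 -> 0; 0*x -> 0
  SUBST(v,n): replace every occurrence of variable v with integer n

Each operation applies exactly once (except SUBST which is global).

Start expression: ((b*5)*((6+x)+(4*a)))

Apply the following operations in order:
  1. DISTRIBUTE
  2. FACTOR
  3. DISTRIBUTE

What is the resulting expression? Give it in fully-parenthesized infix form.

Answer: (((b*5)*(6+x))+((b*5)*(4*a)))

Derivation:
Start: ((b*5)*((6+x)+(4*a)))
Apply DISTRIBUTE at root (target: ((b*5)*((6+x)+(4*a)))): ((b*5)*((6+x)+(4*a))) -> (((b*5)*(6+x))+((b*5)*(4*a)))
Apply FACTOR at root (target: (((b*5)*(6+x))+((b*5)*(4*a)))): (((b*5)*(6+x))+((b*5)*(4*a))) -> ((b*5)*((6+x)+(4*a)))
Apply DISTRIBUTE at root (target: ((b*5)*((6+x)+(4*a)))): ((b*5)*((6+x)+(4*a))) -> (((b*5)*(6+x))+((b*5)*(4*a)))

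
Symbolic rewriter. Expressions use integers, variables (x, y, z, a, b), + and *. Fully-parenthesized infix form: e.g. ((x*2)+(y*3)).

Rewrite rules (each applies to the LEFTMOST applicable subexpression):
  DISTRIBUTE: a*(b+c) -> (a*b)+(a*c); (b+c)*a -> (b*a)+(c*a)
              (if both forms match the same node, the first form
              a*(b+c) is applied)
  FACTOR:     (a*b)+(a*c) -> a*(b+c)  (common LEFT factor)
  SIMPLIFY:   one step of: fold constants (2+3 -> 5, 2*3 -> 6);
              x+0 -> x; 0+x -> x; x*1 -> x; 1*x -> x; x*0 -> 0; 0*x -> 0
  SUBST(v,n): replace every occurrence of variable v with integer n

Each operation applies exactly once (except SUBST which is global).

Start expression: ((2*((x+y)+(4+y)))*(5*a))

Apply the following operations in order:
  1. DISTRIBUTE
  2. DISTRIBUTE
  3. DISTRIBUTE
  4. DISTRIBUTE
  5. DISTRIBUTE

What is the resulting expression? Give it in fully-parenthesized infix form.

Answer: ((((2*x)*(5*a))+((2*y)*(5*a)))+(((2*4)+(2*y))*(5*a)))

Derivation:
Start: ((2*((x+y)+(4+y)))*(5*a))
Apply DISTRIBUTE at L (target: (2*((x+y)+(4+y)))): ((2*((x+y)+(4+y)))*(5*a)) -> (((2*(x+y))+(2*(4+y)))*(5*a))
Apply DISTRIBUTE at root (target: (((2*(x+y))+(2*(4+y)))*(5*a))): (((2*(x+y))+(2*(4+y)))*(5*a)) -> (((2*(x+y))*(5*a))+((2*(4+y))*(5*a)))
Apply DISTRIBUTE at LL (target: (2*(x+y))): (((2*(x+y))*(5*a))+((2*(4+y))*(5*a))) -> ((((2*x)+(2*y))*(5*a))+((2*(4+y))*(5*a)))
Apply DISTRIBUTE at L (target: (((2*x)+(2*y))*(5*a))): ((((2*x)+(2*y))*(5*a))+((2*(4+y))*(5*a))) -> ((((2*x)*(5*a))+((2*y)*(5*a)))+((2*(4+y))*(5*a)))
Apply DISTRIBUTE at RL (target: (2*(4+y))): ((((2*x)*(5*a))+((2*y)*(5*a)))+((2*(4+y))*(5*a))) -> ((((2*x)*(5*a))+((2*y)*(5*a)))+(((2*4)+(2*y))*(5*a)))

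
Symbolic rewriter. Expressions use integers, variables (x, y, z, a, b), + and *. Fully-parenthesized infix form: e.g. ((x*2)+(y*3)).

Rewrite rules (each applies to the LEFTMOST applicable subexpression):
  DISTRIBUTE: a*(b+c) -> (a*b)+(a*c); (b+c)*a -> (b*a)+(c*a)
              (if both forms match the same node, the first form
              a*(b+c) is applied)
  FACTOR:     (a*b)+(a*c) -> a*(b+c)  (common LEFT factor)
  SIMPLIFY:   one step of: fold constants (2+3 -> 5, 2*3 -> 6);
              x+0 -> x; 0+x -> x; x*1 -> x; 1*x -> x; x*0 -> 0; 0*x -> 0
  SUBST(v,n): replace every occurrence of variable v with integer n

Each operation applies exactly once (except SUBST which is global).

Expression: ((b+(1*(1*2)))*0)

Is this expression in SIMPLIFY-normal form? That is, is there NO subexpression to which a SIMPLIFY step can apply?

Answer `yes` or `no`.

Expression: ((b+(1*(1*2)))*0)
Scanning for simplifiable subexpressions (pre-order)...
  at root: ((b+(1*(1*2)))*0) (SIMPLIFIABLE)
  at L: (b+(1*(1*2))) (not simplifiable)
  at LR: (1*(1*2)) (SIMPLIFIABLE)
  at LRR: (1*2) (SIMPLIFIABLE)
Found simplifiable subexpr at path root: ((b+(1*(1*2)))*0)
One SIMPLIFY step would give: 0
-> NOT in normal form.

Answer: no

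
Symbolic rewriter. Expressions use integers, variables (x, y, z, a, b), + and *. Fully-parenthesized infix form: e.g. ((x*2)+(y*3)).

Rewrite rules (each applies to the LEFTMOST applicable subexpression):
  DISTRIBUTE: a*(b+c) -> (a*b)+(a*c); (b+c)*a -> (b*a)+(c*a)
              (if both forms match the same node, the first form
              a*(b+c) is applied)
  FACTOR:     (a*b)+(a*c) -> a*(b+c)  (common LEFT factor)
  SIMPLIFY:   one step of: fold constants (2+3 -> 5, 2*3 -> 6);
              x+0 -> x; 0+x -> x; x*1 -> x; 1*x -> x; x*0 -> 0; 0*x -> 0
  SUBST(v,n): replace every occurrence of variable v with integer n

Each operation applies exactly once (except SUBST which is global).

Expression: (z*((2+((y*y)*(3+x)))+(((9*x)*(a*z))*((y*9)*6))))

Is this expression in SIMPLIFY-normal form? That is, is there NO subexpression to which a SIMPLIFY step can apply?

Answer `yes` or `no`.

Expression: (z*((2+((y*y)*(3+x)))+(((9*x)*(a*z))*((y*9)*6))))
Scanning for simplifiable subexpressions (pre-order)...
  at root: (z*((2+((y*y)*(3+x)))+(((9*x)*(a*z))*((y*9)*6)))) (not simplifiable)
  at R: ((2+((y*y)*(3+x)))+(((9*x)*(a*z))*((y*9)*6))) (not simplifiable)
  at RL: (2+((y*y)*(3+x))) (not simplifiable)
  at RLR: ((y*y)*(3+x)) (not simplifiable)
  at RLRL: (y*y) (not simplifiable)
  at RLRR: (3+x) (not simplifiable)
  at RR: (((9*x)*(a*z))*((y*9)*6)) (not simplifiable)
  at RRL: ((9*x)*(a*z)) (not simplifiable)
  at RRLL: (9*x) (not simplifiable)
  at RRLR: (a*z) (not simplifiable)
  at RRR: ((y*9)*6) (not simplifiable)
  at RRRL: (y*9) (not simplifiable)
Result: no simplifiable subexpression found -> normal form.

Answer: yes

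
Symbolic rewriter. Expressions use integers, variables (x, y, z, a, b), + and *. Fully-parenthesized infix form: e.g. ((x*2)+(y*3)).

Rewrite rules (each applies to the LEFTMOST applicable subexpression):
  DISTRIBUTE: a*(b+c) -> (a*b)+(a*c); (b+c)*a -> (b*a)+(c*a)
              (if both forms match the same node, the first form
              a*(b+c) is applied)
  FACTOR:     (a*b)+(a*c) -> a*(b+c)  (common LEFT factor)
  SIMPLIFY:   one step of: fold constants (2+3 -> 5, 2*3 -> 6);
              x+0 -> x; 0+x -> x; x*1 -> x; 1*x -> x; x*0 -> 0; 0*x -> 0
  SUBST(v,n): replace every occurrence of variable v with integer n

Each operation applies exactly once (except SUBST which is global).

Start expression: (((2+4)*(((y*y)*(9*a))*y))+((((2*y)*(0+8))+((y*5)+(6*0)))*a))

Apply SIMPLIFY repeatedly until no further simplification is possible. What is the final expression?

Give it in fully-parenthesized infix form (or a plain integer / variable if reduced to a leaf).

Start: (((2+4)*(((y*y)*(9*a))*y))+((((2*y)*(0+8))+((y*5)+(6*0)))*a))
Step 1: at LL: (2+4) -> 6; overall: (((2+4)*(((y*y)*(9*a))*y))+((((2*y)*(0+8))+((y*5)+(6*0)))*a)) -> ((6*(((y*y)*(9*a))*y))+((((2*y)*(0+8))+((y*5)+(6*0)))*a))
Step 2: at RLLR: (0+8) -> 8; overall: ((6*(((y*y)*(9*a))*y))+((((2*y)*(0+8))+((y*5)+(6*0)))*a)) -> ((6*(((y*y)*(9*a))*y))+((((2*y)*8)+((y*5)+(6*0)))*a))
Step 3: at RLRR: (6*0) -> 0; overall: ((6*(((y*y)*(9*a))*y))+((((2*y)*8)+((y*5)+(6*0)))*a)) -> ((6*(((y*y)*(9*a))*y))+((((2*y)*8)+((y*5)+0))*a))
Step 4: at RLR: ((y*5)+0) -> (y*5); overall: ((6*(((y*y)*(9*a))*y))+((((2*y)*8)+((y*5)+0))*a)) -> ((6*(((y*y)*(9*a))*y))+((((2*y)*8)+(y*5))*a))
Fixed point: ((6*(((y*y)*(9*a))*y))+((((2*y)*8)+(y*5))*a))

Answer: ((6*(((y*y)*(9*a))*y))+((((2*y)*8)+(y*5))*a))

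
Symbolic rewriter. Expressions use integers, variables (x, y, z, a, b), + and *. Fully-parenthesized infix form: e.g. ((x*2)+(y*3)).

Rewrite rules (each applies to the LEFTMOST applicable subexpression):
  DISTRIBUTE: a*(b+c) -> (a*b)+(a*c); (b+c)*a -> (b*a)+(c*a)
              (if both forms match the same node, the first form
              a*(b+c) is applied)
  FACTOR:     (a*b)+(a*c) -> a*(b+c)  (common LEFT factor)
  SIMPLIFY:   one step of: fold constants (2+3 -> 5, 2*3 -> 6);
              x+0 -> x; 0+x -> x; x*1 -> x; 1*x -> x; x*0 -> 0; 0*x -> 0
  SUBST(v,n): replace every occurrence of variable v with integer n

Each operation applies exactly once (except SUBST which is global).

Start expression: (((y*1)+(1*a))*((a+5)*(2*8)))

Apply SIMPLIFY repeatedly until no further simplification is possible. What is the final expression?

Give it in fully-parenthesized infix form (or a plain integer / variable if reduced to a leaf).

Answer: ((y+a)*((a+5)*16))

Derivation:
Start: (((y*1)+(1*a))*((a+5)*(2*8)))
Step 1: at LL: (y*1) -> y; overall: (((y*1)+(1*a))*((a+5)*(2*8))) -> ((y+(1*a))*((a+5)*(2*8)))
Step 2: at LR: (1*a) -> a; overall: ((y+(1*a))*((a+5)*(2*8))) -> ((y+a)*((a+5)*(2*8)))
Step 3: at RR: (2*8) -> 16; overall: ((y+a)*((a+5)*(2*8))) -> ((y+a)*((a+5)*16))
Fixed point: ((y+a)*((a+5)*16))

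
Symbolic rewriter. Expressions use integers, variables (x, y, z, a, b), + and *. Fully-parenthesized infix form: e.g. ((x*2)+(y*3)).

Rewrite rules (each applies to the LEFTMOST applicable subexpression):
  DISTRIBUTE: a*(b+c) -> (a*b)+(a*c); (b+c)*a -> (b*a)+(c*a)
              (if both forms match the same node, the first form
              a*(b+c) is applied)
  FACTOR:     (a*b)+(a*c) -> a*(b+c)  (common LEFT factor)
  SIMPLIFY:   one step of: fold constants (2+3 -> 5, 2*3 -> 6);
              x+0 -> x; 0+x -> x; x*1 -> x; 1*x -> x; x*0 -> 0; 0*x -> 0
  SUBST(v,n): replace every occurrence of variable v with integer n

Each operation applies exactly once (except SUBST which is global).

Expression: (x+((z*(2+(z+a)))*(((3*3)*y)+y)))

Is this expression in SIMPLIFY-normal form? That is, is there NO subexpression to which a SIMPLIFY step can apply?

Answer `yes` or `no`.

Expression: (x+((z*(2+(z+a)))*(((3*3)*y)+y)))
Scanning for simplifiable subexpressions (pre-order)...
  at root: (x+((z*(2+(z+a)))*(((3*3)*y)+y))) (not simplifiable)
  at R: ((z*(2+(z+a)))*(((3*3)*y)+y)) (not simplifiable)
  at RL: (z*(2+(z+a))) (not simplifiable)
  at RLR: (2+(z+a)) (not simplifiable)
  at RLRR: (z+a) (not simplifiable)
  at RR: (((3*3)*y)+y) (not simplifiable)
  at RRL: ((3*3)*y) (not simplifiable)
  at RRLL: (3*3) (SIMPLIFIABLE)
Found simplifiable subexpr at path RRLL: (3*3)
One SIMPLIFY step would give: (x+((z*(2+(z+a)))*((9*y)+y)))
-> NOT in normal form.

Answer: no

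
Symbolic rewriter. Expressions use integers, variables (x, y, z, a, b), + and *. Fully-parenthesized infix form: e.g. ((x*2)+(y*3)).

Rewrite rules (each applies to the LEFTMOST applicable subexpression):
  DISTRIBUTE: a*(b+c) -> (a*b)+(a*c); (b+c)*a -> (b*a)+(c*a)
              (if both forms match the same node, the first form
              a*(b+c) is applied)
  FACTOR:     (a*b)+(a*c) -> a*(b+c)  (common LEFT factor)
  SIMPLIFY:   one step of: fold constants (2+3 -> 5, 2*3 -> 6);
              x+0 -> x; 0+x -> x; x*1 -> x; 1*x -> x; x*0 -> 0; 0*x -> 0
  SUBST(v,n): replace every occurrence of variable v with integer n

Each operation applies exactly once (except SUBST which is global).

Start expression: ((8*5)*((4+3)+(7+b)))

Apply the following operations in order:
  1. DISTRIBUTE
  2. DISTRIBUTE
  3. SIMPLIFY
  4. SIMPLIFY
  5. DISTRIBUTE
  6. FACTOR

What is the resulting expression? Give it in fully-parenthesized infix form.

Start: ((8*5)*((4+3)+(7+b)))
Apply DISTRIBUTE at root (target: ((8*5)*((4+3)+(7+b)))): ((8*5)*((4+3)+(7+b))) -> (((8*5)*(4+3))+((8*5)*(7+b)))
Apply DISTRIBUTE at L (target: ((8*5)*(4+3))): (((8*5)*(4+3))+((8*5)*(7+b))) -> ((((8*5)*4)+((8*5)*3))+((8*5)*(7+b)))
Apply SIMPLIFY at LLL (target: (8*5)): ((((8*5)*4)+((8*5)*3))+((8*5)*(7+b))) -> (((40*4)+((8*5)*3))+((8*5)*(7+b)))
Apply SIMPLIFY at LL (target: (40*4)): (((40*4)+((8*5)*3))+((8*5)*(7+b))) -> ((160+((8*5)*3))+((8*5)*(7+b)))
Apply DISTRIBUTE at R (target: ((8*5)*(7+b))): ((160+((8*5)*3))+((8*5)*(7+b))) -> ((160+((8*5)*3))+(((8*5)*7)+((8*5)*b)))
Apply FACTOR at R (target: (((8*5)*7)+((8*5)*b))): ((160+((8*5)*3))+(((8*5)*7)+((8*5)*b))) -> ((160+((8*5)*3))+((8*5)*(7+b)))

Answer: ((160+((8*5)*3))+((8*5)*(7+b)))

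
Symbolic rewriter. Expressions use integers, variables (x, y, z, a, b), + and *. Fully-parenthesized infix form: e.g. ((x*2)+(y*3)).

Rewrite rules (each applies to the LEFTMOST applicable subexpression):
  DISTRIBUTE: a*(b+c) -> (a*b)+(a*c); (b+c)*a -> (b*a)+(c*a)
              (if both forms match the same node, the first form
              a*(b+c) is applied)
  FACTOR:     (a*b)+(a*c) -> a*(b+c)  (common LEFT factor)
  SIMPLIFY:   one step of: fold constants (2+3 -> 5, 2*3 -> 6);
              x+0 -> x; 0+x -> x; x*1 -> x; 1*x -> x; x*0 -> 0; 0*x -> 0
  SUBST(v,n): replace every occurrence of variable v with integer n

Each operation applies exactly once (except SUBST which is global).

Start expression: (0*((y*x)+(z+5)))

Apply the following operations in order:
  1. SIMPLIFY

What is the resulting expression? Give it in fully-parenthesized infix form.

Start: (0*((y*x)+(z+5)))
Apply SIMPLIFY at root (target: (0*((y*x)+(z+5)))): (0*((y*x)+(z+5))) -> 0

Answer: 0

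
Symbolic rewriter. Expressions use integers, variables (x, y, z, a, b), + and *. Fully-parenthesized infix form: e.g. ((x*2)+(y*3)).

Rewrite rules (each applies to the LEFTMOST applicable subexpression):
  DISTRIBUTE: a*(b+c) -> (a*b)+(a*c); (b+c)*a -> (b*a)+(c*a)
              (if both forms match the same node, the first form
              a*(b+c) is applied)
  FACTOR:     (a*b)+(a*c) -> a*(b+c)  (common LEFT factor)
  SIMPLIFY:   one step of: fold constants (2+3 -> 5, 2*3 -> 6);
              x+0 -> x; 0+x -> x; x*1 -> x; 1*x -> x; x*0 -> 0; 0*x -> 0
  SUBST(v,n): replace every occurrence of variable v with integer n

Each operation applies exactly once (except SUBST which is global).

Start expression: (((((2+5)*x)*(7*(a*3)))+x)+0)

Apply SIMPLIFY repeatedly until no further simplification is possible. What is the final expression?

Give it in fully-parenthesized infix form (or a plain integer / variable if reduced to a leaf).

Answer: (((7*x)*(7*(a*3)))+x)

Derivation:
Start: (((((2+5)*x)*(7*(a*3)))+x)+0)
Step 1: at root: (((((2+5)*x)*(7*(a*3)))+x)+0) -> ((((2+5)*x)*(7*(a*3)))+x); overall: (((((2+5)*x)*(7*(a*3)))+x)+0) -> ((((2+5)*x)*(7*(a*3)))+x)
Step 2: at LLL: (2+5) -> 7; overall: ((((2+5)*x)*(7*(a*3)))+x) -> (((7*x)*(7*(a*3)))+x)
Fixed point: (((7*x)*(7*(a*3)))+x)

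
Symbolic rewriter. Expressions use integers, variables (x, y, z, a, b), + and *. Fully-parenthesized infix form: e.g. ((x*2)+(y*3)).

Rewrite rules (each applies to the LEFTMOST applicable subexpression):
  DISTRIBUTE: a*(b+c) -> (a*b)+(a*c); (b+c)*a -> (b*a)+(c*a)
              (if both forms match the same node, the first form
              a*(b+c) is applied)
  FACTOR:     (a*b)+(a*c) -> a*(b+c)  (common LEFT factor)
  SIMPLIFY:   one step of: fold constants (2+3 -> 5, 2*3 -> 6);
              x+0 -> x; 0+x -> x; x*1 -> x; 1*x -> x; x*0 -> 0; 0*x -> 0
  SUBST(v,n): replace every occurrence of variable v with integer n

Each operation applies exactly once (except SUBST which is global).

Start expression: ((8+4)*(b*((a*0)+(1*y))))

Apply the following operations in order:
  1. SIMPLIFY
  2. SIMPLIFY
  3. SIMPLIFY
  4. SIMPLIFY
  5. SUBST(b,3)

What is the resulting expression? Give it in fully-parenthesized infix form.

Answer: (12*(3*y))

Derivation:
Start: ((8+4)*(b*((a*0)+(1*y))))
Apply SIMPLIFY at L (target: (8+4)): ((8+4)*(b*((a*0)+(1*y)))) -> (12*(b*((a*0)+(1*y))))
Apply SIMPLIFY at RRL (target: (a*0)): (12*(b*((a*0)+(1*y)))) -> (12*(b*(0+(1*y))))
Apply SIMPLIFY at RR (target: (0+(1*y))): (12*(b*(0+(1*y)))) -> (12*(b*(1*y)))
Apply SIMPLIFY at RR (target: (1*y)): (12*(b*(1*y))) -> (12*(b*y))
Apply SUBST(b,3): (12*(b*y)) -> (12*(3*y))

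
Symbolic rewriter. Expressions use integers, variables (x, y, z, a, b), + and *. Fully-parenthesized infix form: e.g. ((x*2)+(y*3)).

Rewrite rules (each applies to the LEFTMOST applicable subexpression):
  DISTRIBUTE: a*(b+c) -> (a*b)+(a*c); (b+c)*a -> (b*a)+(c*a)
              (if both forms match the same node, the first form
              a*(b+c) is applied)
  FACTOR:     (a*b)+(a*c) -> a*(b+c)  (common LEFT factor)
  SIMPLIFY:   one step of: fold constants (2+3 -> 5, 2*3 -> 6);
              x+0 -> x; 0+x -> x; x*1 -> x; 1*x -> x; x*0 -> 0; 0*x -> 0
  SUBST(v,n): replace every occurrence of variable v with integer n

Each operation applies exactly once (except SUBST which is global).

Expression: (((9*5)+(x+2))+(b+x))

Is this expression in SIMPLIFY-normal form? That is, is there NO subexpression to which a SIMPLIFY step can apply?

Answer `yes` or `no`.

Expression: (((9*5)+(x+2))+(b+x))
Scanning for simplifiable subexpressions (pre-order)...
  at root: (((9*5)+(x+2))+(b+x)) (not simplifiable)
  at L: ((9*5)+(x+2)) (not simplifiable)
  at LL: (9*5) (SIMPLIFIABLE)
  at LR: (x+2) (not simplifiable)
  at R: (b+x) (not simplifiable)
Found simplifiable subexpr at path LL: (9*5)
One SIMPLIFY step would give: ((45+(x+2))+(b+x))
-> NOT in normal form.

Answer: no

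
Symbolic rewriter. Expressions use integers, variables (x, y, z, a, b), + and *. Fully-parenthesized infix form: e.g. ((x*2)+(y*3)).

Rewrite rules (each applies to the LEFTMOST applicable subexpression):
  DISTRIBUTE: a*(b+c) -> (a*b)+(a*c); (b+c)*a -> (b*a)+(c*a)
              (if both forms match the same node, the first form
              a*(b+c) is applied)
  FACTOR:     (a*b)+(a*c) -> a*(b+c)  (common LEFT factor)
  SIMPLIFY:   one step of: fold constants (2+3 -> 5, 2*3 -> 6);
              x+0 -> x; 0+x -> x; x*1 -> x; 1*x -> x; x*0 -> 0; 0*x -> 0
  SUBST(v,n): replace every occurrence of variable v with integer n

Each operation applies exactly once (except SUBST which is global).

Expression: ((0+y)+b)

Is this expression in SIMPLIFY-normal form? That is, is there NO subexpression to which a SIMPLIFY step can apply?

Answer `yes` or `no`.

Expression: ((0+y)+b)
Scanning for simplifiable subexpressions (pre-order)...
  at root: ((0+y)+b) (not simplifiable)
  at L: (0+y) (SIMPLIFIABLE)
Found simplifiable subexpr at path L: (0+y)
One SIMPLIFY step would give: (y+b)
-> NOT in normal form.

Answer: no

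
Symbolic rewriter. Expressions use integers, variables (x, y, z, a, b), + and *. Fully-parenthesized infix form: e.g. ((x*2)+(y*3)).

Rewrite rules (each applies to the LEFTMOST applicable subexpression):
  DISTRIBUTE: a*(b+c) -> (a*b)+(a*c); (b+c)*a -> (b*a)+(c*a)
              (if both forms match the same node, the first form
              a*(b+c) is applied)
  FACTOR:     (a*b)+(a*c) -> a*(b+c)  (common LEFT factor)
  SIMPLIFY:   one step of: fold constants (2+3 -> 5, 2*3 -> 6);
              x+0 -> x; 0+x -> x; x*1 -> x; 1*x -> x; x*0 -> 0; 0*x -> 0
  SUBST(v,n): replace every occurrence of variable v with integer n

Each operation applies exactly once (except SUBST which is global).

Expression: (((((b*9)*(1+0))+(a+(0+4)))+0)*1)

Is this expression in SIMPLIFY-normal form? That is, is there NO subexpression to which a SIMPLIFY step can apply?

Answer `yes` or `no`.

Answer: no

Derivation:
Expression: (((((b*9)*(1+0))+(a+(0+4)))+0)*1)
Scanning for simplifiable subexpressions (pre-order)...
  at root: (((((b*9)*(1+0))+(a+(0+4)))+0)*1) (SIMPLIFIABLE)
  at L: ((((b*9)*(1+0))+(a+(0+4)))+0) (SIMPLIFIABLE)
  at LL: (((b*9)*(1+0))+(a+(0+4))) (not simplifiable)
  at LLL: ((b*9)*(1+0)) (not simplifiable)
  at LLLL: (b*9) (not simplifiable)
  at LLLR: (1+0) (SIMPLIFIABLE)
  at LLR: (a+(0+4)) (not simplifiable)
  at LLRR: (0+4) (SIMPLIFIABLE)
Found simplifiable subexpr at path root: (((((b*9)*(1+0))+(a+(0+4)))+0)*1)
One SIMPLIFY step would give: ((((b*9)*(1+0))+(a+(0+4)))+0)
-> NOT in normal form.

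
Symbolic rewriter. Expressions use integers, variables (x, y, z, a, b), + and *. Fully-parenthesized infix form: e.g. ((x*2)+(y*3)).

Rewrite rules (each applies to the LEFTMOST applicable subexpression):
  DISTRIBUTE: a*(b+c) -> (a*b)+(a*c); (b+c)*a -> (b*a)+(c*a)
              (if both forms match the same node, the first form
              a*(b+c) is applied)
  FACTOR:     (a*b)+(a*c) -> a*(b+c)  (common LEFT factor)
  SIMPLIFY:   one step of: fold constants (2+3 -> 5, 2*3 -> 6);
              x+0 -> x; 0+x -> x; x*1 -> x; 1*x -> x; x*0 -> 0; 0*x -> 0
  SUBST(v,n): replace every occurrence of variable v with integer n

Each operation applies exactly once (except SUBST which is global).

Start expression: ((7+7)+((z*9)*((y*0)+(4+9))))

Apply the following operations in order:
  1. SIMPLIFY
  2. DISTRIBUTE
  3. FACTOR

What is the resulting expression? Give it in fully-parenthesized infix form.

Answer: (14+((z*9)*((y*0)+(4+9))))

Derivation:
Start: ((7+7)+((z*9)*((y*0)+(4+9))))
Apply SIMPLIFY at L (target: (7+7)): ((7+7)+((z*9)*((y*0)+(4+9)))) -> (14+((z*9)*((y*0)+(4+9))))
Apply DISTRIBUTE at R (target: ((z*9)*((y*0)+(4+9)))): (14+((z*9)*((y*0)+(4+9)))) -> (14+(((z*9)*(y*0))+((z*9)*(4+9))))
Apply FACTOR at R (target: (((z*9)*(y*0))+((z*9)*(4+9)))): (14+(((z*9)*(y*0))+((z*9)*(4+9)))) -> (14+((z*9)*((y*0)+(4+9))))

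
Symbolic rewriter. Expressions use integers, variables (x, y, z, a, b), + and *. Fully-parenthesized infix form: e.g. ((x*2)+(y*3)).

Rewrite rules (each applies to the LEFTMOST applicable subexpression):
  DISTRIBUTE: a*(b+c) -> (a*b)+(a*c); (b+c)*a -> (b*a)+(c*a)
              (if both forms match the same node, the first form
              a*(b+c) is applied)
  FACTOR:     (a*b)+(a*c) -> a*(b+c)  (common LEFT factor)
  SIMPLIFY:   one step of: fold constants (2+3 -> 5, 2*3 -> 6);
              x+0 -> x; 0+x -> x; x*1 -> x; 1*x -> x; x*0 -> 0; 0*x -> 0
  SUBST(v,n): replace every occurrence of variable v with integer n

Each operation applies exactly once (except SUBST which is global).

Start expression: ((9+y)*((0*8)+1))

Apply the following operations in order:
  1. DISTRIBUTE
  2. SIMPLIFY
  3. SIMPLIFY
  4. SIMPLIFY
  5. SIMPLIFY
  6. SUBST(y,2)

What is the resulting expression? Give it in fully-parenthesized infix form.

Answer: (9+2)

Derivation:
Start: ((9+y)*((0*8)+1))
Apply DISTRIBUTE at root (target: ((9+y)*((0*8)+1))): ((9+y)*((0*8)+1)) -> (((9+y)*(0*8))+((9+y)*1))
Apply SIMPLIFY at LR (target: (0*8)): (((9+y)*(0*8))+((9+y)*1)) -> (((9+y)*0)+((9+y)*1))
Apply SIMPLIFY at L (target: ((9+y)*0)): (((9+y)*0)+((9+y)*1)) -> (0+((9+y)*1))
Apply SIMPLIFY at root (target: (0+((9+y)*1))): (0+((9+y)*1)) -> ((9+y)*1)
Apply SIMPLIFY at root (target: ((9+y)*1)): ((9+y)*1) -> (9+y)
Apply SUBST(y,2): (9+y) -> (9+2)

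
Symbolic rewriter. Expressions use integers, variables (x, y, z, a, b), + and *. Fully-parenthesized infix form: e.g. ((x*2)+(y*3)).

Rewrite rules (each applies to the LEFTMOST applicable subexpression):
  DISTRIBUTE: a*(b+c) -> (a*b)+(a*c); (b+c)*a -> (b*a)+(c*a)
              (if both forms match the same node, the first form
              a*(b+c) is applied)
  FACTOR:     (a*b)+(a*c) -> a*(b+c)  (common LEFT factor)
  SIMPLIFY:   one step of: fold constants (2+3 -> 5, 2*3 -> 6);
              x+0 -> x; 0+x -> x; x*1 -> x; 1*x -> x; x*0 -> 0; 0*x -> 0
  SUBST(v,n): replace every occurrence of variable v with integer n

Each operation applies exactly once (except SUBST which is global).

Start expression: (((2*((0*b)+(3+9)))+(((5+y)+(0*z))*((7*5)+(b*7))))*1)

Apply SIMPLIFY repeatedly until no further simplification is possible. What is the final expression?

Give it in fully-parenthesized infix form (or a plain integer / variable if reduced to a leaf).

Answer: (24+((5+y)*(35+(b*7))))

Derivation:
Start: (((2*((0*b)+(3+9)))+(((5+y)+(0*z))*((7*5)+(b*7))))*1)
Step 1: at root: (((2*((0*b)+(3+9)))+(((5+y)+(0*z))*((7*5)+(b*7))))*1) -> ((2*((0*b)+(3+9)))+(((5+y)+(0*z))*((7*5)+(b*7)))); overall: (((2*((0*b)+(3+9)))+(((5+y)+(0*z))*((7*5)+(b*7))))*1) -> ((2*((0*b)+(3+9)))+(((5+y)+(0*z))*((7*5)+(b*7))))
Step 2: at LRL: (0*b) -> 0; overall: ((2*((0*b)+(3+9)))+(((5+y)+(0*z))*((7*5)+(b*7)))) -> ((2*(0+(3+9)))+(((5+y)+(0*z))*((7*5)+(b*7))))
Step 3: at LR: (0+(3+9)) -> (3+9); overall: ((2*(0+(3+9)))+(((5+y)+(0*z))*((7*5)+(b*7)))) -> ((2*(3+9))+(((5+y)+(0*z))*((7*5)+(b*7))))
Step 4: at LR: (3+9) -> 12; overall: ((2*(3+9))+(((5+y)+(0*z))*((7*5)+(b*7)))) -> ((2*12)+(((5+y)+(0*z))*((7*5)+(b*7))))
Step 5: at L: (2*12) -> 24; overall: ((2*12)+(((5+y)+(0*z))*((7*5)+(b*7)))) -> (24+(((5+y)+(0*z))*((7*5)+(b*7))))
Step 6: at RLR: (0*z) -> 0; overall: (24+(((5+y)+(0*z))*((7*5)+(b*7)))) -> (24+(((5+y)+0)*((7*5)+(b*7))))
Step 7: at RL: ((5+y)+0) -> (5+y); overall: (24+(((5+y)+0)*((7*5)+(b*7)))) -> (24+((5+y)*((7*5)+(b*7))))
Step 8: at RRL: (7*5) -> 35; overall: (24+((5+y)*((7*5)+(b*7)))) -> (24+((5+y)*(35+(b*7))))
Fixed point: (24+((5+y)*(35+(b*7))))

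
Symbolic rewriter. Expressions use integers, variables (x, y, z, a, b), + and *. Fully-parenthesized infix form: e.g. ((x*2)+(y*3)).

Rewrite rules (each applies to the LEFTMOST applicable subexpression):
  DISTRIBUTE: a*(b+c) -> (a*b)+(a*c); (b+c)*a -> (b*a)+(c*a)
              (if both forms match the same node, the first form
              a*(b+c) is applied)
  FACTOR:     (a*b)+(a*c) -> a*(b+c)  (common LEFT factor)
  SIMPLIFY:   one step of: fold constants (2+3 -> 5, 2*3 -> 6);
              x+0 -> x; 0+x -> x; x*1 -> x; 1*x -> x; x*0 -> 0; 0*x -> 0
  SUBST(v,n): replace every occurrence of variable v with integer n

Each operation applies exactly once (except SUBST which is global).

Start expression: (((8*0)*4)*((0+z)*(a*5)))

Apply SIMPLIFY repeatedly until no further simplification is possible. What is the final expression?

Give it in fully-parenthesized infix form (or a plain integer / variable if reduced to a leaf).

Start: (((8*0)*4)*((0+z)*(a*5)))
Step 1: at LL: (8*0) -> 0; overall: (((8*0)*4)*((0+z)*(a*5))) -> ((0*4)*((0+z)*(a*5)))
Step 2: at L: (0*4) -> 0; overall: ((0*4)*((0+z)*(a*5))) -> (0*((0+z)*(a*5)))
Step 3: at root: (0*((0+z)*(a*5))) -> 0; overall: (0*((0+z)*(a*5))) -> 0
Fixed point: 0

Answer: 0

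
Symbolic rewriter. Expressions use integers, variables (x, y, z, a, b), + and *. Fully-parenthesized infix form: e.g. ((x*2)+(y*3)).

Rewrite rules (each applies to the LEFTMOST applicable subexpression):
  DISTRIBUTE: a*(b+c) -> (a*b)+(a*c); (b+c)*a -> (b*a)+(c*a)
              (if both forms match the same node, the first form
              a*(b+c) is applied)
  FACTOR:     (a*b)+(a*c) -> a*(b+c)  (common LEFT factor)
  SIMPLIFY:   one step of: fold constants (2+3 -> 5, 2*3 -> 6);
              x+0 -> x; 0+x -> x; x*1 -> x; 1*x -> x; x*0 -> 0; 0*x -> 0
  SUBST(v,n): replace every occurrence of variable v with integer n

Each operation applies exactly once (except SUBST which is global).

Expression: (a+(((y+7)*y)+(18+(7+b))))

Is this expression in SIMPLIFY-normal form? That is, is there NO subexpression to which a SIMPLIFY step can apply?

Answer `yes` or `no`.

Expression: (a+(((y+7)*y)+(18+(7+b))))
Scanning for simplifiable subexpressions (pre-order)...
  at root: (a+(((y+7)*y)+(18+(7+b)))) (not simplifiable)
  at R: (((y+7)*y)+(18+(7+b))) (not simplifiable)
  at RL: ((y+7)*y) (not simplifiable)
  at RLL: (y+7) (not simplifiable)
  at RR: (18+(7+b)) (not simplifiable)
  at RRR: (7+b) (not simplifiable)
Result: no simplifiable subexpression found -> normal form.

Answer: yes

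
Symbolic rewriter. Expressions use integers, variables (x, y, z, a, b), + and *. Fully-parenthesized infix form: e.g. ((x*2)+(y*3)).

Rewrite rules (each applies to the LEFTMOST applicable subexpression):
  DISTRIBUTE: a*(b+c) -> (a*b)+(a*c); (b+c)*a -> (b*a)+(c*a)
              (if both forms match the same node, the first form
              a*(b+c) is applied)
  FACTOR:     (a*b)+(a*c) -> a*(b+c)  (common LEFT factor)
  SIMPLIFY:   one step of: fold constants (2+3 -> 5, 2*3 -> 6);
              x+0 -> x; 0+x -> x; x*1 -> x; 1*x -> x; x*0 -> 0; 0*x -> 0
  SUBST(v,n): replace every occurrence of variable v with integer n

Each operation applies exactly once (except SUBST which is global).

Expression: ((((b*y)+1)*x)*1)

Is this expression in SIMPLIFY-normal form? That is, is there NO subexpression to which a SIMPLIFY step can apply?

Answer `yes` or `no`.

Answer: no

Derivation:
Expression: ((((b*y)+1)*x)*1)
Scanning for simplifiable subexpressions (pre-order)...
  at root: ((((b*y)+1)*x)*1) (SIMPLIFIABLE)
  at L: (((b*y)+1)*x) (not simplifiable)
  at LL: ((b*y)+1) (not simplifiable)
  at LLL: (b*y) (not simplifiable)
Found simplifiable subexpr at path root: ((((b*y)+1)*x)*1)
One SIMPLIFY step would give: (((b*y)+1)*x)
-> NOT in normal form.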